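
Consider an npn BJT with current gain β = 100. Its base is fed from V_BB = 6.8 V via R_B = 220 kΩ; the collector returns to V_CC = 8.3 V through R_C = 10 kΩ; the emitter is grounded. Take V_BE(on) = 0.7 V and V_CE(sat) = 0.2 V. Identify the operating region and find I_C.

Assume active: I_B = (6.8 − 0.7)/220 = 0.0277 mA, giving I_C = β·I_B = 2.77 mA.
But then V_CE = 8.3 − 2.77×10 = -19.4 V < V_CE(sat) = 0.2 V — impossible in the active region.
So the transistor is saturated. With V_CE = 0.2 V, I_C = (V_CC − 0.2)/R_C = 8.1/10 = 0.81 mA.
Check: β·I_B = 2.77 mA > I_C = 0.81 mA, confirming saturation.

saturation; I_C ≈ 0.81 mA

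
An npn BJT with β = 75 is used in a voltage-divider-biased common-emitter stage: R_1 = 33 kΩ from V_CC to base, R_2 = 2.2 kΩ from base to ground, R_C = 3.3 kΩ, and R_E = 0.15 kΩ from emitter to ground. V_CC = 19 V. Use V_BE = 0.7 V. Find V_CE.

Thevenize the base divider: V_Th = V_CC·R_2/(R_1+R_2) = 19×2.2/35.2 = 1.19 V, R_Th = R_1‖R_2 = 2.06 kΩ.
Base-emitter loop: V_Th = I_B·R_Th + V_BE + (β+1)I_B·R_E, so I_B = (1.19 − 0.7) / (2.06 + 76×0.15) = 0.0362 mA.
I_C = β·I_B = 75×0.0362 = 2.72 mA, and I_E = (β+1)I_B = 2.75 mA.
V_CE = V_CC − I_C·R_C − I_E·R_E = 19 − 2.72×3.3 − 2.75×0.15 = 9.62 V.
V_CE = 9.62 V > 0.2 V confirms active-region operation.

V_CE ≈ 9.6 V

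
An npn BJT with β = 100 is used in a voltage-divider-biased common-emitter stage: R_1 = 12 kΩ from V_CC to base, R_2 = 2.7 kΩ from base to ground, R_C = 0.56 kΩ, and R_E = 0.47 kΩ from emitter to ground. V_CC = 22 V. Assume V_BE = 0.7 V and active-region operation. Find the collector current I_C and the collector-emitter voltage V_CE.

Thevenize the base divider: V_Th = V_CC·R_2/(R_1+R_2) = 22×2.7/14.7 = 4.04 V, R_Th = R_1‖R_2 = 2.2 kΩ.
Base-emitter loop: V_Th = I_B·R_Th + V_BE + (β+1)I_B·R_E, so I_B = (4.04 − 0.7) / (2.2 + 101×0.47) = 0.0673 mA.
I_C = β·I_B = 100×0.0673 = 6.73 mA, and I_E = (β+1)I_B = 6.79 mA.
V_CE = V_CC − I_C·R_C − I_E·R_E = 22 − 6.73×0.56 − 6.79×0.47 = 15 V.
V_CE = 15 V > 0.2 V confirms active-region operation.

I_C ≈ 6.7 mA, V_CE ≈ 15 V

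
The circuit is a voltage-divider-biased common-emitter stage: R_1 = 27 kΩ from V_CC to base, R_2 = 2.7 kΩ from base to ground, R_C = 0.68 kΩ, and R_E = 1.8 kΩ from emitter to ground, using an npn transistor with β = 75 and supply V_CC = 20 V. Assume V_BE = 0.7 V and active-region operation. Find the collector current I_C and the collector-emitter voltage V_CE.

Thevenize the base divider: V_Th = V_CC·R_2/(R_1+R_2) = 20×2.7/29.7 = 1.82 V, R_Th = R_1‖R_2 = 2.45 kΩ.
Base-emitter loop: V_Th = I_B·R_Th + V_BE + (β+1)I_B·R_E, so I_B = (1.82 − 0.7) / (2.45 + 76×1.8) = 0.00803 mA.
I_C = β·I_B = 75×0.00803 = 0.602 mA, and I_E = (β+1)I_B = 0.61 mA.
V_CE = V_CC − I_C·R_C − I_E·R_E = 20 − 0.602×0.68 − 0.61×1.8 = 18.5 V.
V_CE = 18.5 V > 0.2 V confirms active-region operation.

I_C ≈ 0.6 mA, V_CE ≈ 18 V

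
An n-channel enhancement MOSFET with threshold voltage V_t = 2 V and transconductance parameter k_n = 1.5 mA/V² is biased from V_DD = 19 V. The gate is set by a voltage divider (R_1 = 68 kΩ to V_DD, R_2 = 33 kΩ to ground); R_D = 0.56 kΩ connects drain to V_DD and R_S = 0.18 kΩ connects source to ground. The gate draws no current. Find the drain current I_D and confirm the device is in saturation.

V_G = V_DD·R_2/(R_1+R_2) = 19×33/101 = 6.21 V.
Assume saturation: I_D = (k_n/2)(V_GS − V_t)² with V_GS = V_G − I_D·R_S = 6.21 − 0.18·I_D.
Substituting gives 0.0243·I_D² − 2.14·I_D + 13.3 = 0, with roots I_D = 6.73 or 81.2 mA.
The root I_D = 81.2 mA gives V_GS = -8.4 V ≤ V_t, so take I_D = 6.73 mA.
Then V_GS = 5 V and V_DS = V_DD − I_D(R_D+R_S) = 19 − 6.73×0.74 = 14 V.
Saturation requires V_DS ≥ V_GS − V_t = 3 V; 14 ≥ 3 ✓.

I_D ≈ 6.7 mA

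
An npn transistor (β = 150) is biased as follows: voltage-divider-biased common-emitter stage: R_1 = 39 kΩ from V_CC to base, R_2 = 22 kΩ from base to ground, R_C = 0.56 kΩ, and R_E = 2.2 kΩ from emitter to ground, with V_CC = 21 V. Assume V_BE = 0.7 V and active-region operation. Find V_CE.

V_CE ≈ 13 V

Thevenize the base divider: V_Th = V_CC·R_2/(R_1+R_2) = 21×22/61 = 7.57 V, R_Th = R_1‖R_2 = 14.1 kΩ.
Base-emitter loop: V_Th = I_B·R_Th + V_BE + (β+1)I_B·R_E, so I_B = (7.57 − 0.7) / (14.1 + 151×2.2) = 0.0199 mA.
I_C = β·I_B = 150×0.0199 = 2.98 mA, and I_E = (β+1)I_B = 3 mA.
V_CE = V_CC − I_C·R_C − I_E·R_E = 21 − 2.98×0.56 − 3×2.2 = 12.7 V.
V_CE = 12.7 V > 0.2 V confirms active-region operation.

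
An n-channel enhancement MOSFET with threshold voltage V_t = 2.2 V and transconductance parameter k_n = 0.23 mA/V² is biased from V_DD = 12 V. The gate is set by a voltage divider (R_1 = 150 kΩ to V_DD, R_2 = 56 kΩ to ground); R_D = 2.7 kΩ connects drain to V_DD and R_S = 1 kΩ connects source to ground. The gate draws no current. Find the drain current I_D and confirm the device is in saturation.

V_G = V_DD·R_2/(R_1+R_2) = 12×56/206 = 3.26 V.
Assume saturation: I_D = (k_n/2)(V_GS − V_t)² with V_GS = V_G − I_D·R_S = 3.26 − 1·I_D.
Substituting gives 0.115·I_D² − 1.24·I_D + 0.13 = 0, with roots I_D = 0.105 or 10.7 mA.
The root I_D = 10.7 mA gives V_GS = -7.45 V ≤ V_t, so take I_D = 0.105 mA.
Then V_GS = 3.16 V and V_DS = V_DD − I_D(R_D+R_S) = 12 − 0.105×3.7 = 11.6 V.
Saturation requires V_DS ≥ V_GS − V_t = 0.957 V; 11.6 ≥ 0.957 ✓.

I_D ≈ 0.11 mA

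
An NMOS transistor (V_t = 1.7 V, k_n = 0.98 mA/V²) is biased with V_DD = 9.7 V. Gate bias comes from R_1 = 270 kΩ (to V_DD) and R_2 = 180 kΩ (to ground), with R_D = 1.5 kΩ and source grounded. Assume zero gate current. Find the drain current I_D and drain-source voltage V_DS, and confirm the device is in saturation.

V_G = V_DD·R_2/(R_1+R_2) = 9.7×180/450 = 3.88 V. With the source grounded, V_GS = V_G = 3.88 V.
Assume saturation: I_D = (k_n/2)(V_GS − V_t)² = (0.98/2)×(3.88 − 1.7)² = 0.49×2.18² = 2.33 mA.
V_DS = V_DD − I_D·R_D = 9.7 − 2.33×1.5 = 6.21 V.
Saturation requires V_DS ≥ V_GS − V_t = 2.18 V; 6.21 ≥ 2.18 ✓.

I_D ≈ 2.3 mA, V_DS ≈ 6.2 V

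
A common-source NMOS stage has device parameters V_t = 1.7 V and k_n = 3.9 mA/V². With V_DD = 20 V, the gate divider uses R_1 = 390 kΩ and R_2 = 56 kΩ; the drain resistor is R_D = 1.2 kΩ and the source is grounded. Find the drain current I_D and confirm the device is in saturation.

I_D ≈ 1.3 mA

V_G = V_DD·R_2/(R_1+R_2) = 20×56/446 = 2.51 V. With the source grounded, V_GS = V_G = 2.51 V.
Assume saturation: I_D = (k_n/2)(V_GS − V_t)² = (3.9/2)×(2.51 − 1.7)² = 1.95×0.811² = 1.28 mA.
V_DS = V_DD − I_D·R_D = 20 − 1.28×1.2 = 18.5 V.
Saturation requires V_DS ≥ V_GS − V_t = 0.811 V; 18.5 ≥ 0.811 ✓.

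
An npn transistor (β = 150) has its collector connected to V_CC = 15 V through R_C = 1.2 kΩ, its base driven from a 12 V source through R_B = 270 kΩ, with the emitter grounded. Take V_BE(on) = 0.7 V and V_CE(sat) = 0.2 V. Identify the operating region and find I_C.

Assume active. Base-emitter loop: I_B = (V_BB − V_BE)/R_B = (12 − 0.7)/270 = 0.0419 mA.
I_C = β·I_B = 150×0.0419 = 6.28 mA.
V_CE = V_CC − I_C·R_C = 15 − 6.28×1.2 = 7.47 V > V_CE(sat), so the active-region assumption holds.

active; I_C ≈ 6.3 mA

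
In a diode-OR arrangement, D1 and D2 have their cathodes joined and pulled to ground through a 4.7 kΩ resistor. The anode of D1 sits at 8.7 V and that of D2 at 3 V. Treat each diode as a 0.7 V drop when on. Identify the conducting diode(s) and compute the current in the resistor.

Only D1 conducts; I_R ≈ 1.7 mA

Assume both conduct. Then node N would need to be at both 8.7−0.7 = 8 V and 3−0.7 = 2.3 V, which is impossible.
Assume only D1 conducts: V_N = 8.7 − 0.7 = 8 V, so I_R = 8/4.7 = 1.7 mA.
Check D2: its anode-to-cathode voltage is 3 − 8 = -5 V < 0.7 V, so it is off. The assumption is consistent.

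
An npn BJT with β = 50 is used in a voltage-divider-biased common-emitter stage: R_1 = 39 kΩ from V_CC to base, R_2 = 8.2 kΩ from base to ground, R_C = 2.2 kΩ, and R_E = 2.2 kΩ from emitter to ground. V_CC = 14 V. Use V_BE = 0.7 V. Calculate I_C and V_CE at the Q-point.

I_C ≈ 0.73 mA, V_CE ≈ 11 V

Thevenize the base divider: V_Th = V_CC·R_2/(R_1+R_2) = 14×8.2/47.2 = 2.43 V, R_Th = R_1‖R_2 = 6.78 kΩ.
Base-emitter loop: V_Th = I_B·R_Th + V_BE + (β+1)I_B·R_E, so I_B = (2.43 − 0.7) / (6.78 + 51×2.2) = 0.0146 mA.
I_C = β·I_B = 50×0.0146 = 0.728 mA, and I_E = (β+1)I_B = 0.743 mA.
V_CE = V_CC − I_C·R_C − I_E·R_E = 14 − 0.728×2.2 − 0.743×2.2 = 10.8 V.
V_CE = 10.8 V > 0.2 V confirms active-region operation.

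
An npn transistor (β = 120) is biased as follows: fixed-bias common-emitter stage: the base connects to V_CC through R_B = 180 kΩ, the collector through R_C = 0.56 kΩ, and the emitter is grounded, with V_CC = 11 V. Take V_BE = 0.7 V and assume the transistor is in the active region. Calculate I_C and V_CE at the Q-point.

Base loop: V_CC = I_B·R_B + V_BE, so I_B = (11 − 0.7)/180 kΩ = 0.0572 mA.
In the active region I_C = β·I_B = 120 × 0.0572 = 6.87 mA.
Collector loop: V_CE = V_CC − I_C·R_C = 11 − 6.87×0.56 = 7.15 V.
Since V_CE = 7.15 V > V_CE(sat) ≈ 0.2 V, the transistor is in the active region as assumed.

I_C ≈ 6.9 mA, V_CE ≈ 7.2 V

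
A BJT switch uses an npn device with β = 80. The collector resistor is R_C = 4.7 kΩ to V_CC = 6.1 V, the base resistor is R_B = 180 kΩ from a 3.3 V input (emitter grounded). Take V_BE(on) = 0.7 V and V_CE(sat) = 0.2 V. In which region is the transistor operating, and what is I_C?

active; I_C ≈ 1.2 mA

Assume active. Base-emitter loop: I_B = (V_BB − V_BE)/R_B = (3.3 − 0.7)/180 = 0.0144 mA.
I_C = β·I_B = 80×0.0144 = 1.16 mA.
V_CE = V_CC − I_C·R_C = 6.1 − 1.16×4.7 = 0.669 V > V_CE(sat), so the active-region assumption holds.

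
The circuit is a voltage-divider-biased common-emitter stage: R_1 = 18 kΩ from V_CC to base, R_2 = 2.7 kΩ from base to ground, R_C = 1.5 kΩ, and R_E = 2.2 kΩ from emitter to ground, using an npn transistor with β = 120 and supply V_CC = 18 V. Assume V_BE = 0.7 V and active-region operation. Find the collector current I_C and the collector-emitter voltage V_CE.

I_C ≈ 0.74 mA, V_CE ≈ 15 V

Thevenize the base divider: V_Th = V_CC·R_2/(R_1+R_2) = 18×2.7/20.7 = 2.35 V, R_Th = R_1‖R_2 = 2.35 kΩ.
Base-emitter loop: V_Th = I_B·R_Th + V_BE + (β+1)I_B·R_E, so I_B = (2.35 − 0.7) / (2.35 + 121×2.2) = 0.00614 mA.
I_C = β·I_B = 120×0.00614 = 0.736 mA, and I_E = (β+1)I_B = 0.742 mA.
V_CE = V_CC − I_C·R_C − I_E·R_E = 18 − 0.736×1.5 − 0.742×2.2 = 15.3 V.
V_CE = 15.3 V > 0.2 V confirms active-region operation.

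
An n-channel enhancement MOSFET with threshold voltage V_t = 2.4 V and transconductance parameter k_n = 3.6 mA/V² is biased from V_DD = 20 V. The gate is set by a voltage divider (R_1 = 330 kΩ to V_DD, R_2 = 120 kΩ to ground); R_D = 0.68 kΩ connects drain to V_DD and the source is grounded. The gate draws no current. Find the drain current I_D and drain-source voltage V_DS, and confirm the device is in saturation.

V_G = V_DD·R_2/(R_1+R_2) = 20×120/450 = 5.33 V. With the source grounded, V_GS = V_G = 5.33 V.
Assume saturation: I_D = (k_n/2)(V_GS − V_t)² = (3.6/2)×(5.33 − 2.4)² = 1.8×2.93² = 15.5 mA.
V_DS = V_DD − I_D·R_D = 20 − 15.5×0.68 = 9.47 V.
Saturation requires V_DS ≥ V_GS − V_t = 2.93 V; 9.47 ≥ 2.93 ✓.

I_D ≈ 15 mA, V_DS ≈ 9.5 V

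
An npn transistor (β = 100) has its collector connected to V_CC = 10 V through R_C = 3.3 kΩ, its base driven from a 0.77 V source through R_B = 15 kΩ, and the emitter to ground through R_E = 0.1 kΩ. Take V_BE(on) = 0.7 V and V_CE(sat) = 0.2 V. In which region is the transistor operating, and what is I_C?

active; I_C ≈ 0.28 mA

Assume active. Base-emitter loop: I_B = (V_BB − V_BE)/(R_B + (β+1)R_E) = (0.77 − 0.7)/(15 + 101×0.1) = 0.00279 mA.
I_C = β·I_B = 100×0.00279 = 0.279 mA.
V_CE = V_CC − I_C·R_C − I_E·R_E = 10 − 0.279×3.3 − 0.282×0.1 = 9.05 V > V_CE(sat), so the active-region assumption holds.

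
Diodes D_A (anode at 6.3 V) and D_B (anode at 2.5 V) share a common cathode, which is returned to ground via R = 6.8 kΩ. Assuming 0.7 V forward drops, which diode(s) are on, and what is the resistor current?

Only D_A conducts; I_R ≈ 0.82 mA

Assume both conduct. Then node N would need to be at both 6.3−0.7 = 5.6 V and 2.5−0.7 = 1.8 V, which is impossible.
Assume only D_A conducts: V_N = 6.3 − 0.7 = 5.6 V, so I_R = 5.6/6.8 = 0.824 mA.
Check D_B: its anode-to-cathode voltage is 2.5 − 5.6 = -3.1 V < 0.7 V, so it is off. The assumption is consistent.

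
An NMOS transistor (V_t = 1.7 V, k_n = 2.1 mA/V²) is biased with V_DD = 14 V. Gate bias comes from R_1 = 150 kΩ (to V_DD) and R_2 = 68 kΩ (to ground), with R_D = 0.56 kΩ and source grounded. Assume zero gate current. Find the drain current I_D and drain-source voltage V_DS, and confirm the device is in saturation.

V_G = V_DD·R_2/(R_1+R_2) = 14×68/218 = 4.37 V. With the source grounded, V_GS = V_G = 4.37 V.
Assume saturation: I_D = (k_n/2)(V_GS − V_t)² = (2.1/2)×(4.37 − 1.7)² = 1.05×2.67² = 7.47 mA.
V_DS = V_DD − I_D·R_D = 14 − 7.47×0.56 = 9.82 V.
Saturation requires V_DS ≥ V_GS − V_t = 2.67 V; 9.82 ≥ 2.67 ✓.

I_D ≈ 7.5 mA, V_DS ≈ 9.8 V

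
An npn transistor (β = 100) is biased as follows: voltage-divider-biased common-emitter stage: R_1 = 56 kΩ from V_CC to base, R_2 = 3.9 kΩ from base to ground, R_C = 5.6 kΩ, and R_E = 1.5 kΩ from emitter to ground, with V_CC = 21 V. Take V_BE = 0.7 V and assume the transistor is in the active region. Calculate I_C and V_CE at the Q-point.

Thevenize the base divider: V_Th = V_CC·R_2/(R_1+R_2) = 21×3.9/59.9 = 1.37 V, R_Th = R_1‖R_2 = 3.65 kΩ.
Base-emitter loop: V_Th = I_B·R_Th + V_BE + (β+1)I_B·R_E, so I_B = (1.37 − 0.7) / (3.65 + 101×1.5) = 0.0043 mA.
I_C = β·I_B = 100×0.0043 = 0.43 mA, and I_E = (β+1)I_B = 0.434 mA.
V_CE = V_CC − I_C·R_C − I_E·R_E = 21 − 0.43×5.6 − 0.434×1.5 = 17.9 V.
V_CE = 17.9 V > 0.2 V confirms active-region operation.

I_C ≈ 0.43 mA, V_CE ≈ 18 V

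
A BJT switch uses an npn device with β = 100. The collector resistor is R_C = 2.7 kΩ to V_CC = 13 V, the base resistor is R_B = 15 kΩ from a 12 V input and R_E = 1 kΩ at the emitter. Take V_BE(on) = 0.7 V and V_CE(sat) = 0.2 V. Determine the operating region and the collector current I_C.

Assume active: I_B = (12 − 0.7)/(15 + 101×1) = 0.0974 mA, I_C = β·I_B = 9.74 mA.
Then V_CE = 13 − 9.74×2.7 − 9.84×1 = -23.1 V < 0.2 V — the active assumption fails.
Re-solve with V_CE = 0.2 V. KCL at the emitter: V_E/R_E = (V_BB−0.7−V_E)/R_B + (V_CC−0.2−V_E)/R_C, giving V_E = 3.82 V.
I_C = (V_CC − 0.2 − V_E)/R_C = (12.8 − 3.82)/2.7 = 3.32 mA.
Check: I_B = (11.3 − 3.82)/15 = 0.498 mA, and β·I_B = 49.8 mA > I_C, confirming saturation.

saturation; I_C ≈ 3.3 mA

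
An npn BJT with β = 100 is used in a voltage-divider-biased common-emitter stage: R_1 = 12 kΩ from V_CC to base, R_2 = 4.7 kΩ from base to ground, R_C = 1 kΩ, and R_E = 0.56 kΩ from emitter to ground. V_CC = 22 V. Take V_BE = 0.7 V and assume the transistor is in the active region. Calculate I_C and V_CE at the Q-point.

Thevenize the base divider: V_Th = V_CC·R_2/(R_1+R_2) = 22×4.7/16.7 = 6.19 V, R_Th = R_1‖R_2 = 3.38 kΩ.
Base-emitter loop: V_Th = I_B·R_Th + V_BE + (β+1)I_B·R_E, so I_B = (6.19 − 0.7) / (3.38 + 101×0.56) = 0.0916 mA.
I_C = β·I_B = 100×0.0916 = 9.16 mA, and I_E = (β+1)I_B = 9.25 mA.
V_CE = V_CC − I_C·R_C − I_E·R_E = 22 − 9.16×1 − 9.25×0.56 = 7.66 V.
V_CE = 7.66 V > 0.2 V confirms active-region operation.

I_C ≈ 9.2 mA, V_CE ≈ 7.7 V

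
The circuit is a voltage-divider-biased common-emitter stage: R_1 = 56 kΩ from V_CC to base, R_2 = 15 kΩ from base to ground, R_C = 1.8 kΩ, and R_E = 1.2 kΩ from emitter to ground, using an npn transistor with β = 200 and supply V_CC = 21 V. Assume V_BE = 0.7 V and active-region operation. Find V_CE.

Thevenize the base divider: V_Th = V_CC·R_2/(R_1+R_2) = 21×15/71 = 4.44 V, R_Th = R_1‖R_2 = 11.8 kΩ.
Base-emitter loop: V_Th = I_B·R_Th + V_BE + (β+1)I_B·R_E, so I_B = (4.44 − 0.7) / (11.8 + 201×1.2) = 0.0148 mA.
I_C = β·I_B = 200×0.0148 = 2.95 mA, and I_E = (β+1)I_B = 2.97 mA.
V_CE = V_CC − I_C·R_C − I_E·R_E = 21 − 2.95×1.8 − 2.97×1.2 = 12.1 V.
V_CE = 12.1 V > 0.2 V confirms active-region operation.

V_CE ≈ 12 V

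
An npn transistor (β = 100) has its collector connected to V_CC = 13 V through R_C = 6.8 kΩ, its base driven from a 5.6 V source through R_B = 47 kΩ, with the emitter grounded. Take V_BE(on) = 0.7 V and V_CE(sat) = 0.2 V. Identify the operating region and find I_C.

Assume active: I_B = (5.6 − 0.7)/47 = 0.104 mA, giving I_C = β·I_B = 10.4 mA.
But then V_CE = 13 − 10.4×6.8 = -57.9 V < V_CE(sat) = 0.2 V — impossible in the active region.
So the transistor is saturated. With V_CE = 0.2 V, I_C = (V_CC − 0.2)/R_C = 12.8/6.8 = 1.88 mA.
Check: β·I_B = 10.4 mA > I_C = 1.88 mA, confirming saturation.

saturation; I_C ≈ 1.9 mA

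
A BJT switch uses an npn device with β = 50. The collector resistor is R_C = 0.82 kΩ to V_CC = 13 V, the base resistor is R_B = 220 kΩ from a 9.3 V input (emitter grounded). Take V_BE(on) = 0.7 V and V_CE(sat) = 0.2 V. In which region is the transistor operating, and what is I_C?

Assume active. Base-emitter loop: I_B = (V_BB − V_BE)/R_B = (9.3 − 0.7)/220 = 0.0391 mA.
I_C = β·I_B = 50×0.0391 = 1.95 mA.
V_CE = V_CC − I_C·R_C = 13 − 1.95×0.82 = 11.4 V > V_CE(sat), so the active-region assumption holds.

active; I_C ≈ 2 mA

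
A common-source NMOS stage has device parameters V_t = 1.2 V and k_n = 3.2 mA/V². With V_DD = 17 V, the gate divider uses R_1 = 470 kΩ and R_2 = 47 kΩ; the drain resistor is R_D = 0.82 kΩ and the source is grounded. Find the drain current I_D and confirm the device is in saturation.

V_G = V_DD·R_2/(R_1+R_2) = 17×47/517 = 1.55 V. With the source grounded, V_GS = V_G = 1.55 V.
Assume saturation: I_D = (k_n/2)(V_GS − V_t)² = (3.2/2)×(1.55 − 1.2)² = 1.6×0.345² = 0.191 mA.
V_DS = V_DD − I_D·R_D = 17 − 0.191×0.82 = 16.8 V.
Saturation requires V_DS ≥ V_GS − V_t = 0.345 V; 16.8 ≥ 0.345 ✓.

I_D ≈ 0.19 mA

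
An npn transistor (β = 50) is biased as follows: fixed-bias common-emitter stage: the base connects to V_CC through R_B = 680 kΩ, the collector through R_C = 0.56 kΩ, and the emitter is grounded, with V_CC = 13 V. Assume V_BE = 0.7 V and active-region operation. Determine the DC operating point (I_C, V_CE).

Base loop: V_CC = I_B·R_B + V_BE, so I_B = (13 − 0.7)/680 kΩ = 0.0181 mA.
In the active region I_C = β·I_B = 50 × 0.0181 = 0.904 mA.
Collector loop: V_CE = V_CC − I_C·R_C = 13 − 0.904×0.56 = 12.5 V.
Since V_CE = 12.5 V > V_CE(sat) ≈ 0.2 V, the transistor is in the active region as assumed.

I_C ≈ 0.9 mA, V_CE ≈ 12 V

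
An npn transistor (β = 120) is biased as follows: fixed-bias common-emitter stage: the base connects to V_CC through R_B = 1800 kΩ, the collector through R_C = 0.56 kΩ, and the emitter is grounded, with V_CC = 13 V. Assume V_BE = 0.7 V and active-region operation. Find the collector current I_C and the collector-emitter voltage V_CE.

Base loop: V_CC = I_B·R_B + V_BE, so I_B = (13 − 0.7)/1800 kΩ = 0.00683 mA.
In the active region I_C = β·I_B = 120 × 0.00683 = 0.82 mA.
Collector loop: V_CE = V_CC − I_C·R_C = 13 − 0.82×0.56 = 12.5 V.
Since V_CE = 12.5 V > V_CE(sat) ≈ 0.2 V, the transistor is in the active region as assumed.

I_C ≈ 0.82 mA, V_CE ≈ 13 V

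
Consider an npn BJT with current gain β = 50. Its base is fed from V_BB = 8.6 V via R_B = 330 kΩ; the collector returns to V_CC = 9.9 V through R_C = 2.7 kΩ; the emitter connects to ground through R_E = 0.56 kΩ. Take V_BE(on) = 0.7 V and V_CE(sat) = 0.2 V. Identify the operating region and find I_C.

active; I_C ≈ 1.1 mA

Assume active. Base-emitter loop: I_B = (V_BB − V_BE)/(R_B + (β+1)R_E) = (8.6 − 0.7)/(330 + 51×0.56) = 0.022 mA.
I_C = β·I_B = 50×0.022 = 1.1 mA.
V_CE = V_CC − I_C·R_C − I_E·R_E = 9.9 − 1.1×2.7 − 1.12×0.56 = 6.3 V > V_CE(sat), so the active-region assumption holds.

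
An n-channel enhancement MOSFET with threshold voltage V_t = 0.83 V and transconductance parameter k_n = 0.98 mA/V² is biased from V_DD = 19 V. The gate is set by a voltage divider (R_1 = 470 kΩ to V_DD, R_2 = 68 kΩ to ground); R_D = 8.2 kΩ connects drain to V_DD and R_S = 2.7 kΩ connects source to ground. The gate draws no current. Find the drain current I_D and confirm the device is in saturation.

I_D ≈ 0.29 mA

V_G = V_DD·R_2/(R_1+R_2) = 19×68/538 = 2.4 V.
Assume saturation: I_D = (k_n/2)(V_GS − V_t)² with V_GS = V_G − I_D·R_S = 2.4 − 2.7·I_D.
Substituting gives 3.57·I_D² − 5.16·I_D + 1.21 = 0, with roots I_D = 0.295 or 1.15 mA.
The root I_D = 1.15 mA gives V_GS = -0.701 V ≤ V_t, so take I_D = 0.295 mA.
Then V_GS = 1.61 V and V_DS = V_DD − I_D(R_D+R_S) = 19 − 0.295×10.9 = 15.8 V.
Saturation requires V_DS ≥ V_GS − V_t = 0.776 V; 15.8 ≥ 0.776 ✓.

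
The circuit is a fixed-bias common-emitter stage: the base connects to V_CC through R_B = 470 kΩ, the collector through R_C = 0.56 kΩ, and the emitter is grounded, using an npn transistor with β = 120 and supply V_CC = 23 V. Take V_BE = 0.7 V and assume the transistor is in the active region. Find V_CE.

Base loop: V_CC = I_B·R_B + V_BE, so I_B = (23 − 0.7)/470 kΩ = 0.0474 mA.
In the active region I_C = β·I_B = 120 × 0.0474 = 5.69 mA.
Collector loop: V_CE = V_CC − I_C·R_C = 23 − 5.69×0.56 = 19.8 V.
Since V_CE = 19.8 V > V_CE(sat) ≈ 0.2 V, the transistor is in the active region as assumed.

V_CE ≈ 20 V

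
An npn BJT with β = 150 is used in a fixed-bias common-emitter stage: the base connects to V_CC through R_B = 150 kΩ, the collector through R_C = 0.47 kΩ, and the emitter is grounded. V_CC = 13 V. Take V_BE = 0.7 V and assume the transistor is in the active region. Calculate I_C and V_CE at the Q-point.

I_C ≈ 12 mA, V_CE ≈ 7.2 V

Base loop: V_CC = I_B·R_B + V_BE, so I_B = (13 − 0.7)/150 kΩ = 0.082 mA.
In the active region I_C = β·I_B = 150 × 0.082 = 12.3 mA.
Collector loop: V_CE = V_CC − I_C·R_C = 13 − 12.3×0.47 = 7.22 V.
Since V_CE = 7.22 V > V_CE(sat) ≈ 0.2 V, the transistor is in the active region as assumed.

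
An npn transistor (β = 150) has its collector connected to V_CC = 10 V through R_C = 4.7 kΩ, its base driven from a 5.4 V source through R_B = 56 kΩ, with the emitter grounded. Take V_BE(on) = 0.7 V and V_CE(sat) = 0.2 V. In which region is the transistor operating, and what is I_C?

Assume active: I_B = (5.4 − 0.7)/56 = 0.0839 mA, giving I_C = β·I_B = 12.6 mA.
But then V_CE = 10 − 12.6×4.7 = -49.2 V < V_CE(sat) = 0.2 V — impossible in the active region.
So the transistor is saturated. With V_CE = 0.2 V, I_C = (V_CC − 0.2)/R_C = 9.8/4.7 = 2.09 mA.
Check: β·I_B = 12.6 mA > I_C = 2.09 mA, confirming saturation.

saturation; I_C ≈ 2.1 mA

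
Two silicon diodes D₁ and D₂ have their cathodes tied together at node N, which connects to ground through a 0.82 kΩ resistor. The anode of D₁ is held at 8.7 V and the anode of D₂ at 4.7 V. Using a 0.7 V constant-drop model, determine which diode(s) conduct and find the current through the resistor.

Only D₁ conducts; I_R ≈ 9.8 mA

Assume both conduct. Then node N would need to be at both 8.7−0.7 = 8 V and 4.7−0.7 = 4 V, which is impossible.
Assume only D₁ conducts: V_N = 8.7 − 0.7 = 8 V, so I_R = 8/0.82 = 9.76 mA.
Check D₂: its anode-to-cathode voltage is 4.7 − 8 = -3.3 V < 0.7 V, so it is off. The assumption is consistent.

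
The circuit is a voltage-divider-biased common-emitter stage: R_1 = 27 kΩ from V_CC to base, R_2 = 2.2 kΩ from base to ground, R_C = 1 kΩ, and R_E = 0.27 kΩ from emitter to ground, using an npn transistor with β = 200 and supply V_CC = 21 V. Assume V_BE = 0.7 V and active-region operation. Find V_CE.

Thevenize the base divider: V_Th = V_CC·R_2/(R_1+R_2) = 21×2.2/29.2 = 1.58 V, R_Th = R_1‖R_2 = 2.03 kΩ.
Base-emitter loop: V_Th = I_B·R_Th + V_BE + (β+1)I_B·R_E, so I_B = (1.58 − 0.7) / (2.03 + 201×0.27) = 0.0157 mA.
I_C = β·I_B = 200×0.0157 = 3.13 mA, and I_E = (β+1)I_B = 3.15 mA.
V_CE = V_CC − I_C·R_C − I_E·R_E = 21 − 3.13×1 − 3.15×0.27 = 17 V.
V_CE = 17 V > 0.2 V confirms active-region operation.

V_CE ≈ 17 V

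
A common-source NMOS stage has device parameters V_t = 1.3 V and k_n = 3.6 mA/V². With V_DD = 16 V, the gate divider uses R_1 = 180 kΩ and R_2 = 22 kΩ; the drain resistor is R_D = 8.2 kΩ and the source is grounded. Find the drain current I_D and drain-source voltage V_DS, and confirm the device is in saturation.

V_G = V_DD·R_2/(R_1+R_2) = 16×22/202 = 1.74 V. With the source grounded, V_GS = V_G = 1.74 V.
Assume saturation: I_D = (k_n/2)(V_GS − V_t)² = (3.6/2)×(1.74 − 1.3)² = 1.8×0.443² = 0.353 mA.
V_DS = V_DD − I_D·R_D = 16 − 0.353×8.2 = 13.1 V.
Saturation requires V_DS ≥ V_GS − V_t = 0.443 V; 13.1 ≥ 0.443 ✓.

I_D ≈ 0.35 mA, V_DS ≈ 13 V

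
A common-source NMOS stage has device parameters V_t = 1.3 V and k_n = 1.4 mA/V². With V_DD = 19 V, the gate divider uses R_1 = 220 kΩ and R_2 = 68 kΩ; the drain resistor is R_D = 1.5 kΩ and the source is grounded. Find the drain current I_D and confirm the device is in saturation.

V_G = V_DD·R_2/(R_1+R_2) = 19×68/288 = 4.49 V. With the source grounded, V_GS = V_G = 4.49 V.
Assume saturation: I_D = (k_n/2)(V_GS − V_t)² = (1.4/2)×(4.49 − 1.3)² = 0.7×3.19² = 7.11 mA.
V_DS = V_DD − I_D·R_D = 19 − 7.11×1.5 = 8.34 V.
Saturation requires V_DS ≥ V_GS − V_t = 3.19 V; 8.34 ≥ 3.19 ✓.

I_D ≈ 7.1 mA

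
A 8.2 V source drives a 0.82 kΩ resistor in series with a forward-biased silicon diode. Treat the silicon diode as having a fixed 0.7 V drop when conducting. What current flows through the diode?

KVL around the loop: 8.2 = V_D + I·R = 0.7 + I × 0.82 kΩ.
So I = (8.2 − 0.7) / 0.82 kΩ = 7.5 / 0.82 = 9.15 mA.

I ≈ 9.1 mA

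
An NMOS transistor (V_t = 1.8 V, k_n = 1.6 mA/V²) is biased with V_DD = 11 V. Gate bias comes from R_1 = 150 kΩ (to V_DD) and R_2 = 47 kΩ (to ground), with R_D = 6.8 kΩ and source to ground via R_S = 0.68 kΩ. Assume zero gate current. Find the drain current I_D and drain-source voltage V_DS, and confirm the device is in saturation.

I_D ≈ 0.3 mA, V_DS ≈ 8.7 V

V_G = V_DD·R_2/(R_1+R_2) = 11×47/197 = 2.62 V.
Assume saturation: I_D = (k_n/2)(V_GS − V_t)² with V_GS = V_G − I_D·R_S = 2.62 − 0.68·I_D.
Substituting gives 0.37·I_D² − 1.9·I_D + 0.544 = 0, with roots I_D = 0.305 or 4.82 mA.
The root I_D = 4.82 mA gives V_GS = -0.655 V ≤ V_t, so take I_D = 0.305 mA.
Then V_GS = 2.42 V and V_DS = V_DD − I_D(R_D+R_S) = 11 − 0.305×7.48 = 8.72 V.
Saturation requires V_DS ≥ V_GS − V_t = 0.617 V; 8.72 ≥ 0.617 ✓.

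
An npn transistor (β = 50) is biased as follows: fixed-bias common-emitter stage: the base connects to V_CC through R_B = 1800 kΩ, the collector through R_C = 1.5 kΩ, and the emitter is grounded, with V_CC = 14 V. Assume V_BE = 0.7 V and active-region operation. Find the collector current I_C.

I_C ≈ 0.37 mA

Base loop: V_CC = I_B·R_B + V_BE, so I_B = (14 − 0.7)/1800 kΩ = 0.00739 mA.
In the active region I_C = β·I_B = 50 × 0.00739 = 0.369 mA.
Collector loop: V_CE = V_CC − I_C·R_C = 14 − 0.369×1.5 = 13.4 V.
Since V_CE = 13.4 V > V_CE(sat) ≈ 0.2 V, the transistor is in the active region as assumed.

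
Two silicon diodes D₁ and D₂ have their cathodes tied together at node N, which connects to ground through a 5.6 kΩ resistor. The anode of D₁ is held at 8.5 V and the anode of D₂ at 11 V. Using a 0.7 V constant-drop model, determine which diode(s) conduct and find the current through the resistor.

Only D₂ conducts; I_R ≈ 1.8 mA

Assume both conduct. Then node N would need to be at both 8.5−0.7 = 7.8 V and 11−0.7 = 10.3 V, which is impossible.
Assume only D₂ conducts: V_N = 11 − 0.7 = 10.3 V, so I_R = 10.3/5.6 = 1.84 mA.
Check D₁: its anode-to-cathode voltage is 8.5 − 10.3 = -1.8 V < 0.7 V, so it is off. The assumption is consistent.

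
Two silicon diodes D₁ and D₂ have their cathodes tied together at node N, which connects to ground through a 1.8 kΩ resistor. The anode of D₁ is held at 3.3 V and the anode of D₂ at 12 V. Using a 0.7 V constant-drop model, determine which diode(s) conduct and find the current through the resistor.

Assume both conduct. Then node N would need to be at both 3.3−0.7 = 2.6 V and 12−0.7 = 11.3 V, which is impossible.
Assume only D₂ conducts: V_N = 12 − 0.7 = 11.3 V, so I_R = 11.3/1.8 = 6.28 mA.
Check D₁: its anode-to-cathode voltage is 3.3 − 11.3 = -8 V < 0.7 V, so it is off. The assumption is consistent.

Only D₂ conducts; I_R ≈ 6.3 mA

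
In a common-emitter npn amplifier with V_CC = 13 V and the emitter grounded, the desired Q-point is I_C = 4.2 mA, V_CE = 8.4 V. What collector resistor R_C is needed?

R_C ≈ 1.1 kΩ

Collector loop: V_CC = I_C·R_C + V_CE.
R_C = (V_CC − V_CE)/I_C = (13 − 8.4)/4.2 = 1.1 kΩ.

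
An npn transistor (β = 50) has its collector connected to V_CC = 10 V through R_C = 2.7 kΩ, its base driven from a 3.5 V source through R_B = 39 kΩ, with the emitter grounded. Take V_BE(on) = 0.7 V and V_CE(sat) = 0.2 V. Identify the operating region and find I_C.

active; I_C ≈ 3.6 mA

Assume active. Base-emitter loop: I_B = (V_BB − V_BE)/R_B = (3.5 − 0.7)/39 = 0.0718 mA.
I_C = β·I_B = 50×0.0718 = 3.59 mA.
V_CE = V_CC − I_C·R_C = 10 − 3.59×2.7 = 0.308 V > V_CE(sat), so the active-region assumption holds.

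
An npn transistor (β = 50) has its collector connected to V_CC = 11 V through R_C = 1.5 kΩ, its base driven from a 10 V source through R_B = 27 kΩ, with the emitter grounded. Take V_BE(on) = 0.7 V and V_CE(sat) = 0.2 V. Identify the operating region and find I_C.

saturation; I_C ≈ 7.2 mA

Assume active: I_B = (10 − 0.7)/27 = 0.344 mA, giving I_C = β·I_B = 17.2 mA.
But then V_CE = 11 − 17.2×1.5 = -14.8 V < V_CE(sat) = 0.2 V — impossible in the active region.
So the transistor is saturated. With V_CE = 0.2 V, I_C = (V_CC − 0.2)/R_C = 10.8/1.5 = 7.2 mA.
Check: β·I_B = 17.2 mA > I_C = 7.2 mA, confirming saturation.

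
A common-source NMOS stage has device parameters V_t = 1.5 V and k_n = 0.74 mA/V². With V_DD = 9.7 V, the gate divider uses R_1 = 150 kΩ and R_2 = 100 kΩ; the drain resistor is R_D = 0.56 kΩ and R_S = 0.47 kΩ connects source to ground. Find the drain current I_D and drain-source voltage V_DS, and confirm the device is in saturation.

V_G = V_DD·R_2/(R_1+R_2) = 9.7×100/250 = 3.88 V.
Assume saturation: I_D = (k_n/2)(V_GS − V_t)² with V_GS = V_G − I_D·R_S = 3.88 − 0.47·I_D.
Substituting gives 0.0817·I_D² − 1.83·I_D + 2.1 = 0, with roots I_D = 1.21 or 21.2 mA.
The root I_D = 21.2 mA gives V_GS = -6.06 V ≤ V_t, so take I_D = 1.21 mA.
Then V_GS = 3.31 V and V_DS = V_DD − I_D(R_D+R_S) = 9.7 − 1.21×1.03 = 8.45 V.
Saturation requires V_DS ≥ V_GS − V_t = 1.81 V; 8.45 ≥ 1.81 ✓.

I_D ≈ 1.2 mA, V_DS ≈ 8.5 V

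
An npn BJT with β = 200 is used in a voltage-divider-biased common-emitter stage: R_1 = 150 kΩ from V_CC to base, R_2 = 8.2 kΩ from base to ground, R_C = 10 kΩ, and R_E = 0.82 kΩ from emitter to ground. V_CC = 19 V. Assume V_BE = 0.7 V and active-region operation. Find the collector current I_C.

I_C ≈ 0.33 mA

Thevenize the base divider: V_Th = V_CC·R_2/(R_1+R_2) = 19×8.2/158 = 0.985 V, R_Th = R_1‖R_2 = 7.77 kΩ.
Base-emitter loop: V_Th = I_B·R_Th + V_BE + (β+1)I_B·R_E, so I_B = (0.985 − 0.7) / (7.77 + 201×0.82) = 0.00165 mA.
I_C = β·I_B = 200×0.00165 = 0.33 mA, and I_E = (β+1)I_B = 0.332 mA.
V_CE = V_CC − I_C·R_C − I_E·R_E = 19 − 0.33×10 − 0.332×0.82 = 15.4 V.
V_CE = 15.4 V > 0.2 V confirms active-region operation.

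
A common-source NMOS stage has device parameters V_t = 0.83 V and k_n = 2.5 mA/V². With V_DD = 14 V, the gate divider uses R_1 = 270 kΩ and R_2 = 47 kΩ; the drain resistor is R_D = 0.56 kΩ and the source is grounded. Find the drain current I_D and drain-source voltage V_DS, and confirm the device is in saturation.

V_G = V_DD·R_2/(R_1+R_2) = 14×47/317 = 2.08 V. With the source grounded, V_GS = V_G = 2.08 V.
Assume saturation: I_D = (k_n/2)(V_GS − V_t)² = (2.5/2)×(2.08 − 0.83)² = 1.25×1.25² = 1.94 mA.
V_DS = V_DD − I_D·R_D = 14 − 1.94×0.56 = 12.9 V.
Saturation requires V_DS ≥ V_GS − V_t = 1.25 V; 12.9 ≥ 1.25 ✓.

I_D ≈ 1.9 mA, V_DS ≈ 13 V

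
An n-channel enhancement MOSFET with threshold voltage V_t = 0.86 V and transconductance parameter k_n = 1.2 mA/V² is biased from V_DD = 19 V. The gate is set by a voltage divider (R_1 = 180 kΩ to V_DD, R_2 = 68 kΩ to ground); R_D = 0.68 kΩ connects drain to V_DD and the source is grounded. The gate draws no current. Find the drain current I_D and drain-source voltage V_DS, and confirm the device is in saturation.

I_D ≈ 11 mA, V_DS ≈ 11 V

V_G = V_DD·R_2/(R_1+R_2) = 19×68/248 = 5.21 V. With the source grounded, V_GS = V_G = 5.21 V.
Assume saturation: I_D = (k_n/2)(V_GS − V_t)² = (1.2/2)×(5.21 − 0.86)² = 0.6×4.35² = 11.4 mA.
V_DS = V_DD − I_D·R_D = 19 − 11.4×0.68 = 11.3 V.
Saturation requires V_DS ≥ V_GS − V_t = 4.35 V; 11.3 ≥ 4.35 ✓.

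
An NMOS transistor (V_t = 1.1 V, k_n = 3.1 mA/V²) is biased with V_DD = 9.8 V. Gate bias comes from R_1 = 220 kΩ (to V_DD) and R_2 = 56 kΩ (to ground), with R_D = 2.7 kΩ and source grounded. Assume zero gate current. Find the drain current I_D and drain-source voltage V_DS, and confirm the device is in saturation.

I_D ≈ 1.2 mA, V_DS ≈ 6.5 V

V_G = V_DD·R_2/(R_1+R_2) = 9.8×56/276 = 1.99 V. With the source grounded, V_GS = V_G = 1.99 V.
Assume saturation: I_D = (k_n/2)(V_GS − V_t)² = (3.1/2)×(1.99 − 1.1)² = 1.55×0.888² = 1.22 mA.
V_DS = V_DD − I_D·R_D = 9.8 − 1.22×2.7 = 6.5 V.
Saturation requires V_DS ≥ V_GS − V_t = 0.888 V; 6.5 ≥ 0.888 ✓.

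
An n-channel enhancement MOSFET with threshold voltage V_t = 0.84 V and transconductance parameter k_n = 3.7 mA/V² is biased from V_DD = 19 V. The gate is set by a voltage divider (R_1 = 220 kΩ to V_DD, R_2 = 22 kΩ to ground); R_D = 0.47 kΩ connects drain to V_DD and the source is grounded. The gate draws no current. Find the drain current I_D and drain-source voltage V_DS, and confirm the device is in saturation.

V_G = V_DD·R_2/(R_1+R_2) = 19×22/242 = 1.73 V. With the source grounded, V_GS = V_G = 1.73 V.
Assume saturation: I_D = (k_n/2)(V_GS − V_t)² = (3.7/2)×(1.73 − 0.84)² = 1.85×0.887² = 1.46 mA.
V_DS = V_DD − I_D·R_D = 19 − 1.46×0.47 = 18.3 V.
Saturation requires V_DS ≥ V_GS − V_t = 0.887 V; 18.3 ≥ 0.887 ✓.

I_D ≈ 1.5 mA, V_DS ≈ 18 V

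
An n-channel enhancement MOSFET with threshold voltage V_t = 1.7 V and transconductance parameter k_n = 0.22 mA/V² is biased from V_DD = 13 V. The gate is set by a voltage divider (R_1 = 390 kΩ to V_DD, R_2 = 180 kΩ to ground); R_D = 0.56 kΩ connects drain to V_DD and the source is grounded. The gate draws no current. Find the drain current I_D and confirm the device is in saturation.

I_D ≈ 0.64 mA

V_G = V_DD·R_2/(R_1+R_2) = 13×180/570 = 4.11 V. With the source grounded, V_GS = V_G = 4.11 V.
Assume saturation: I_D = (k_n/2)(V_GS − V_t)² = (0.22/2)×(4.11 − 1.7)² = 0.11×2.41² = 0.636 mA.
V_DS = V_DD − I_D·R_D = 13 − 0.636×0.56 = 12.6 V.
Saturation requires V_DS ≥ V_GS − V_t = 2.41 V; 12.6 ≥ 2.41 ✓.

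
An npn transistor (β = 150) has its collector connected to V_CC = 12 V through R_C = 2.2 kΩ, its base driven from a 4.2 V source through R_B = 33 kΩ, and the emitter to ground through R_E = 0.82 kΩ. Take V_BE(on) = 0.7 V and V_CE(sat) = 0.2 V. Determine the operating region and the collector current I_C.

active; I_C ≈ 3.3 mA

Assume active. Base-emitter loop: I_B = (V_BB − V_BE)/(R_B + (β+1)R_E) = (4.2 − 0.7)/(33 + 151×0.82) = 0.0223 mA.
I_C = β·I_B = 150×0.0223 = 3.35 mA.
V_CE = V_CC − I_C·R_C − I_E·R_E = 12 − 3.35×2.2 − 3.37×0.82 = 1.87 V > V_CE(sat), so the active-region assumption holds.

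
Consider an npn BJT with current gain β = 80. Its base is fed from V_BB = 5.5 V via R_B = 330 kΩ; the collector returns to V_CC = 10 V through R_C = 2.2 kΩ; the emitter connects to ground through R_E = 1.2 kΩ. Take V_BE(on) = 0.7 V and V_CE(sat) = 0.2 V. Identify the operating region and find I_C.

active; I_C ≈ 0.9 mA

Assume active. Base-emitter loop: I_B = (V_BB − V_BE)/(R_B + (β+1)R_E) = (5.5 − 0.7)/(330 + 81×1.2) = 0.0112 mA.
I_C = β·I_B = 80×0.0112 = 0.899 mA.
V_CE = V_CC − I_C·R_C − I_E·R_E = 10 − 0.899×2.2 − 0.91×1.2 = 6.93 V > V_CE(sat), so the active-region assumption holds.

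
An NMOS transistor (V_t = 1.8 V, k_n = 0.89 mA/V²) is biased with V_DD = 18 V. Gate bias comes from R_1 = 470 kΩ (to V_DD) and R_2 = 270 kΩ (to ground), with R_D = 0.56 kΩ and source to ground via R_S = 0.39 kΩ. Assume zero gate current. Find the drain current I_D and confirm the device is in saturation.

V_G = V_DD·R_2/(R_1+R_2) = 18×270/740 = 6.57 V.
Assume saturation: I_D = (k_n/2)(V_GS − V_t)² with V_GS = V_G − I_D·R_S = 6.57 − 0.39·I_D.
Substituting gives 0.0677·I_D² − 2.65·I_D + 10.1 = 0, with roots I_D = 4.28 or 34.9 mA.
The root I_D = 34.9 mA gives V_GS = -7.06 V ≤ V_t, so take I_D = 4.28 mA.
Then V_GS = 4.9 V and V_DS = V_DD − I_D(R_D+R_S) = 18 − 4.28×0.95 = 13.9 V.
Saturation requires V_DS ≥ V_GS − V_t = 3.1 V; 13.9 ≥ 3.1 ✓.

I_D ≈ 4.3 mA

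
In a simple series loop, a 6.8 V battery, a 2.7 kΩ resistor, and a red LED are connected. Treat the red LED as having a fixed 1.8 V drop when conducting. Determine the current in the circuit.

I ≈ 1.9 mA

KVL around the loop: 6.8 = V_D + I·R = 1.8 + I × 2.7 kΩ.
So I = (6.8 − 1.8) / 2.7 kΩ = 5 / 2.7 = 1.85 mA.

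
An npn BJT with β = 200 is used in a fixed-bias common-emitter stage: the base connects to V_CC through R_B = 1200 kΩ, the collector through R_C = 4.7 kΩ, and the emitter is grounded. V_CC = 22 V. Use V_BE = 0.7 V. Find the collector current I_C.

Base loop: V_CC = I_B·R_B + V_BE, so I_B = (22 − 0.7)/1200 kΩ = 0.0178 mA.
In the active region I_C = β·I_B = 200 × 0.0178 = 3.55 mA.
Collector loop: V_CE = V_CC − I_C·R_C = 22 − 3.55×4.7 = 5.31 V.
Since V_CE = 5.31 V > V_CE(sat) ≈ 0.2 V, the transistor is in the active region as assumed.

I_C ≈ 3.6 mA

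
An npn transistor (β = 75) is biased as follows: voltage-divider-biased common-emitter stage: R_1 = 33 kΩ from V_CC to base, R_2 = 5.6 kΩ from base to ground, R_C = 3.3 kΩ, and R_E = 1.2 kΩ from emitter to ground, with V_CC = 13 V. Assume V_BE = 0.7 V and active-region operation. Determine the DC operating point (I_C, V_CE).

Thevenize the base divider: V_Th = V_CC·R_2/(R_1+R_2) = 13×5.6/38.6 = 1.89 V, R_Th = R_1‖R_2 = 4.79 kΩ.
Base-emitter loop: V_Th = I_B·R_Th + V_BE + (β+1)I_B·R_E, so I_B = (1.89 − 0.7) / (4.79 + 76×1.2) = 0.0124 mA.
I_C = β·I_B = 75×0.0124 = 0.927 mA, and I_E = (β+1)I_B = 0.939 mA.
V_CE = V_CC − I_C·R_C − I_E·R_E = 13 − 0.927×3.3 − 0.939×1.2 = 8.82 V.
V_CE = 8.82 V > 0.2 V confirms active-region operation.

I_C ≈ 0.93 mA, V_CE ≈ 8.8 V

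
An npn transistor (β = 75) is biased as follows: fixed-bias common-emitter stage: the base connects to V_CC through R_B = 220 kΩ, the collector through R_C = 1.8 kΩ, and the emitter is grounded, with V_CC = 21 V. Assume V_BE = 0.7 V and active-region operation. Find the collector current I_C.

I_C ≈ 6.9 mA

Base loop: V_CC = I_B·R_B + V_BE, so I_B = (21 − 0.7)/220 kΩ = 0.0923 mA.
In the active region I_C = β·I_B = 75 × 0.0923 = 6.92 mA.
Collector loop: V_CE = V_CC − I_C·R_C = 21 − 6.92×1.8 = 8.54 V.
Since V_CE = 8.54 V > V_CE(sat) ≈ 0.2 V, the transistor is in the active region as assumed.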